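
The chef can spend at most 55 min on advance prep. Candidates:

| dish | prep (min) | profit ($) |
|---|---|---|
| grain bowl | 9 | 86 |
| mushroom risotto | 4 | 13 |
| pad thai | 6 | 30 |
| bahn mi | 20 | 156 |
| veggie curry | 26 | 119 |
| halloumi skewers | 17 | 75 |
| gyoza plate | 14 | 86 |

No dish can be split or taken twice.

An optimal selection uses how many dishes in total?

5

The maximum profit within 55 min is 371.
For example grain bowl + mushroom risotto + pad thai + bahn mi + gyoza plate achieves it, using 53 min.
All optima have 5 dishes.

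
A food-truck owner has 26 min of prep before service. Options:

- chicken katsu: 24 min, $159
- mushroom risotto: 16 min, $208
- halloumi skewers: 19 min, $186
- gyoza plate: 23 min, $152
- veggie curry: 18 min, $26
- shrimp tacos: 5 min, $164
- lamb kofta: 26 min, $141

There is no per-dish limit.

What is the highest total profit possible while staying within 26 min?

820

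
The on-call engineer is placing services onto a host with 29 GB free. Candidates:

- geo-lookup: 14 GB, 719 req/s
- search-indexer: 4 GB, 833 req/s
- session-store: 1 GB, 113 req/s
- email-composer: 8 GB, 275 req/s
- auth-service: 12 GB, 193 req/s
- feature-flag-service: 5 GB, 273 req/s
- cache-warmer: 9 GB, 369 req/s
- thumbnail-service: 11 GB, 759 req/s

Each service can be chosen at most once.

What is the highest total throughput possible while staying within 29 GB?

A density-first pass picks search-indexer + session-store + email-composer + feature-flag-service + thumbnail-service — 2253 at 29 GB.
Replace session-store and email-composer and feature-flag-service with geo-lookup: the trade gains 58 net, giving 2311 at 29 GB.
Runner-up search-indexer + session-store + email-composer + feature-flag-service + thumbnail-service tops out at 2253.

2311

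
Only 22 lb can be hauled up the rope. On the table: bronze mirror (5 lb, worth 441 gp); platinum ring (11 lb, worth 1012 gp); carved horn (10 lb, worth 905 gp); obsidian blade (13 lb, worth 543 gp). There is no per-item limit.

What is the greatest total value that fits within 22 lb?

2024

Taking 2×platinum ring: 22 lb used, 2024 in value.
That's the maximum — no swap from here does better than 2024.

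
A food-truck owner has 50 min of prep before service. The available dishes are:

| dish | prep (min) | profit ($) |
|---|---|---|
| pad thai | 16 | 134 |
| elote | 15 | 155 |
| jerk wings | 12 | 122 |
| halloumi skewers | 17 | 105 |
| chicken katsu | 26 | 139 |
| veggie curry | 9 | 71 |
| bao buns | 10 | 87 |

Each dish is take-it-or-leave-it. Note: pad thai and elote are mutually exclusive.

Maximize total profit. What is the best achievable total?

Density check — elote 10.33, jerk wings 10.17, bao buns 8.70 are the best per min.
Best packing: elote + jerk wings + veggie curry + bao buns — 46 min, 435 total.

435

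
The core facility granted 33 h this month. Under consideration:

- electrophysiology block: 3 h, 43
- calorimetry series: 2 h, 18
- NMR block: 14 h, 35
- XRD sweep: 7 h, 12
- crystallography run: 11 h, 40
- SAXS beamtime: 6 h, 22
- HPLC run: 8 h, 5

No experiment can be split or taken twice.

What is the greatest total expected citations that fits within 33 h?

Density check — electrophysiology block 14.33, calorimetry series 9.00, SAXS beamtime 3.67, crystallography run 3.64 are the best per h.
A density-first pass picks electrophysiology block + calorimetry series + XRD sweep + crystallography run + SAXS beamtime — 135 at 29 h.
Replace XRD sweep and SAXS beamtime with NMR block: the trade gains 1 net, giving 136 at 30 h.
Next best is electrophysiology block + calorimetry series + XRD sweep + crystallography run + SAXS beamtime at 135 (29 h) — short by 1.

136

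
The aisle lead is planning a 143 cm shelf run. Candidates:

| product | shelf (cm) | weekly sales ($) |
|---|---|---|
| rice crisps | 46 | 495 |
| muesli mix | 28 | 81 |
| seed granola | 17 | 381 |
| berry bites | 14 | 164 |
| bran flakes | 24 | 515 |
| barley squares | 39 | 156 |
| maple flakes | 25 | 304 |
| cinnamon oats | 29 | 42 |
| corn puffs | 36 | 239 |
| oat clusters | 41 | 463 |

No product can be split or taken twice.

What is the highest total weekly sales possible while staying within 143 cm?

2018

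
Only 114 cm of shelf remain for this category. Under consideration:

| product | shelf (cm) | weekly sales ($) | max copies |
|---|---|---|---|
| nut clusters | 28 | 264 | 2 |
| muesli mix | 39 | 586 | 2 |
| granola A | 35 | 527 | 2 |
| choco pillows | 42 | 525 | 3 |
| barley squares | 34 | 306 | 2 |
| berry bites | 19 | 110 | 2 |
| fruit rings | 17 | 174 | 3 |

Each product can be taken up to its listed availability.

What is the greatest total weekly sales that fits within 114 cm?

Greedy by ratio would take muesli mix + 2×granola A: 109 cm used, total 1640.
Replace granola A with muesli mix: the trade gains 59 net, giving 1699 at 113 cm.
Every other selection either busts 114 cm or exceeds an availability limit or fails to beat 1699.

1699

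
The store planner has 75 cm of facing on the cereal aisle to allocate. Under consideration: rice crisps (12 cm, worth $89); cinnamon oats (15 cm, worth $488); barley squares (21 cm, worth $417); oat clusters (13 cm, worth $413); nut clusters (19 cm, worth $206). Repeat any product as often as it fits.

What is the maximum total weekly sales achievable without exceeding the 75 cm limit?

Taking 5×cinnamon oats: 75 cm used, 2440 in weekly sales.
No other feasible combination exceeds 2440.

2440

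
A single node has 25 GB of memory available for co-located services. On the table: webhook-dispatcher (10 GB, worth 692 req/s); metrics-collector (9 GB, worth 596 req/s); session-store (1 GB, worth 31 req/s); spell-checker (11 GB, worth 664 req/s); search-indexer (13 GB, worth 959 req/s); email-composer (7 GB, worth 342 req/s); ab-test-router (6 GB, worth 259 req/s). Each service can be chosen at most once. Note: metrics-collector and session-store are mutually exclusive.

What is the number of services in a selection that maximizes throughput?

3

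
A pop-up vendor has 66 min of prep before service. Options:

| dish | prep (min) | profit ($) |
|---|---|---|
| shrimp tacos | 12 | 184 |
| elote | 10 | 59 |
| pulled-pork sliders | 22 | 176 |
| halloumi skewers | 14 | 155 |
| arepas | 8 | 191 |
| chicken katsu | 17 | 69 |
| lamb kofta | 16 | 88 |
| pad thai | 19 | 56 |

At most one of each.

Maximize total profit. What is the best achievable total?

765

The ratio ordering already packs tightly: shrimp tacos + elote + pulled-pork sliders + halloumi skewers + arepas, 66 min, 765.
Runner-up shrimp tacos + pulled-pork sliders + halloumi skewers + arepas tops out at 706.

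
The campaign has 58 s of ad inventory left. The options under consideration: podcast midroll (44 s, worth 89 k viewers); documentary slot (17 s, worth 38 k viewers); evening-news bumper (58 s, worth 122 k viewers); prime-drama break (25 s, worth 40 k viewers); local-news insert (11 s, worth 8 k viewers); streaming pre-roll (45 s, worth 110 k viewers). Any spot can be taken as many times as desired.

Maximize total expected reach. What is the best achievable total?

Filling by ratio: local-news insert + streaming pre-roll for 118, with 2 s left unused.
Dropping local-news insert and streaming pre-roll frees 56 s; slotting in evening-news bumper (58 s) lifts the total to 122 at 58 s.

122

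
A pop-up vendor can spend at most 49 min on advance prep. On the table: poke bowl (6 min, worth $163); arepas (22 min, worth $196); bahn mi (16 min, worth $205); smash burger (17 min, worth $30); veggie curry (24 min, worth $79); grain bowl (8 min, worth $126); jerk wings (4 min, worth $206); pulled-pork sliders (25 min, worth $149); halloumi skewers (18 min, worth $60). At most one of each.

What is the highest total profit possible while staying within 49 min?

770

Filling by ratio: poke bowl + bahn mi + grain bowl + jerk wings for 700, with 15 min left unused.
Dropping grain bowl frees 8 min; slotting in arepas (22 min) lifts the total to 770 at 48 min.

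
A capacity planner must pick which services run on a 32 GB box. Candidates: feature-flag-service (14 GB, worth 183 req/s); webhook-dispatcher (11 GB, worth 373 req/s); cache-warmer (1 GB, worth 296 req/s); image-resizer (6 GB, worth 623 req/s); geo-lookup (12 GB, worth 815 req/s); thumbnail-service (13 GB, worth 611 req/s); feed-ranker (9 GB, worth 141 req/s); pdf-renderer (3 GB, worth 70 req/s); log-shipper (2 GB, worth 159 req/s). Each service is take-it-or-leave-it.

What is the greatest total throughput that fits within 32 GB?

2345

Ranking by ratio (throughput/GB): cache-warmer 296.00, image-resizer 103.83, log-shipper 79.50.
A density-first pass picks webhook-dispatcher + cache-warmer + image-resizer + geo-lookup + log-shipper — 2266 at 32 GB.
The 13 GB tied up in webhook-dispatcher and log-shipper is better spent on thumbnail-service — total rises to 2345 (32 GB).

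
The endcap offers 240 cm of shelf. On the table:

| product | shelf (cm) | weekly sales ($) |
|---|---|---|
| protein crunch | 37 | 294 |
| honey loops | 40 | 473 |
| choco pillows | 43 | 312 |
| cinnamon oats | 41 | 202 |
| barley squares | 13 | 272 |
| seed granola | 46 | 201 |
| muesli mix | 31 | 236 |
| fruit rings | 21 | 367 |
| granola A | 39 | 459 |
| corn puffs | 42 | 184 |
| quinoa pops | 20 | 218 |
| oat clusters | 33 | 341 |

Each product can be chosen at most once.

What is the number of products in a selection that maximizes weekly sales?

Optimal total is 2678.
honey loops + choco pillows + barley squares + muesli mix + fruit rings + granola A + quinoa pops + oat clusters hits 2678 at 240 cm.
Any selection reaching 2678 contains exactly 8 products.

8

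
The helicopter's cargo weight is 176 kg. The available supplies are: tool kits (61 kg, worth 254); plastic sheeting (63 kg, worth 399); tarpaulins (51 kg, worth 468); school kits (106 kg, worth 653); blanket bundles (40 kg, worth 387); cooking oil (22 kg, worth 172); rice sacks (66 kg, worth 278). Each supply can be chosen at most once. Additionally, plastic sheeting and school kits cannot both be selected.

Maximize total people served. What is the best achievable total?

1426

Best packing: plastic sheeting + tarpaulins + blanket bundles + cooking oil — 176 kg, 1426 total.
Runner-up tool kits + tarpaulins + blanket bundles + cooking oil tops out at 1281.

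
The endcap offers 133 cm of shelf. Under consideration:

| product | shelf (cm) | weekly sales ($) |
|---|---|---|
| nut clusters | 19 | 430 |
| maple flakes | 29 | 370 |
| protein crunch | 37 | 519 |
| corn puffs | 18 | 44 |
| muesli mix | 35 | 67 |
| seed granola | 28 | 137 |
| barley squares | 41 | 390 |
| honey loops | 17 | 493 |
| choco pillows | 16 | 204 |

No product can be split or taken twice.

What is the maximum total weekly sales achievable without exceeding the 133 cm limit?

2036

Taking the top-ratio products first gives nut clusters + maple flakes + protein crunch + honey loops + choco pillows for 2016 (118 cm).
The 29 cm tied up in maple flakes is better spent on barley squares — total rises to 2036 (130 cm).
The spare 3 cm is too small for any remaining product, and no exchange beats 2036.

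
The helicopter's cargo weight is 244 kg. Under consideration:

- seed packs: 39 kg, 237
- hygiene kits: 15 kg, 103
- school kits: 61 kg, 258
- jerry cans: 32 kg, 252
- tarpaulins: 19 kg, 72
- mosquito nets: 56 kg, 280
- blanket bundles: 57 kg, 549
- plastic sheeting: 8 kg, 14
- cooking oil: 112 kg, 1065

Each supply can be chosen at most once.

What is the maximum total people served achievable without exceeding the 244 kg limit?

2103

By people served per kg: blanket bundles 9.63, cooking oil 9.51, jerry cans 7.88, hygiene kits 6.87 lead.
Taking the top-ratio supplies first gives hygiene kits + jerry cans + tarpaulins + blanket bundles + plastic sheeting + cooking oil for 2055 (243 kg).
Replace hygiene kits and tarpaulins and plastic sheeting with seed packs: the trade gains 48 net, giving 2103 at 240 kg.
Runner-up hygiene kits + jerry cans + tarpaulins + blanket bundles + plastic sheeting + cooking oil tops out at 2055.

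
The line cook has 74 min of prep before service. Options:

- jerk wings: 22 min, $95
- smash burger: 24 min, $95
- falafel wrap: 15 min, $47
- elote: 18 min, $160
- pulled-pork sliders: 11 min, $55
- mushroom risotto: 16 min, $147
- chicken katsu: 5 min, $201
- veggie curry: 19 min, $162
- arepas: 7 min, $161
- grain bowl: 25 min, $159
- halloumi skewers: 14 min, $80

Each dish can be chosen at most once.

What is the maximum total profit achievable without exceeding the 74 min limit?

843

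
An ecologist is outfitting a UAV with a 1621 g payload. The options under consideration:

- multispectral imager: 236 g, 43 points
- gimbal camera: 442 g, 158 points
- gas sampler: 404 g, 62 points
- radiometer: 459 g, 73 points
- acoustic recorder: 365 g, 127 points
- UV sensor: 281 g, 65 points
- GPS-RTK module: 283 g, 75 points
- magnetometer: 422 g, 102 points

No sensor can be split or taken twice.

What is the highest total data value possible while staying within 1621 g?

Density check — gimbal camera 0.36, acoustic recorder 0.35, GPS-RTK module 0.27 are the best per g.
The ratio heuristic lands on gimbal camera + acoustic recorder + GPS-RTK module + magnetometer (462) but leaves 109 g idle.
Replace magnetometer with multispectral imager + UV sensor: the trade gains 6 net, giving 468 at 1607 g.

468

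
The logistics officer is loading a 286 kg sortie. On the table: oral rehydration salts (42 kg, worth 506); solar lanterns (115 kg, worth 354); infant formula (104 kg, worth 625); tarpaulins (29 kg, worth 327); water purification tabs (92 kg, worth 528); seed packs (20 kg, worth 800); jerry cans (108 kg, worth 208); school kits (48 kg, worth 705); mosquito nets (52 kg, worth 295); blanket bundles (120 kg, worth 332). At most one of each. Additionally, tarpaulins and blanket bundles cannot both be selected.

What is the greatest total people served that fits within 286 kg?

3161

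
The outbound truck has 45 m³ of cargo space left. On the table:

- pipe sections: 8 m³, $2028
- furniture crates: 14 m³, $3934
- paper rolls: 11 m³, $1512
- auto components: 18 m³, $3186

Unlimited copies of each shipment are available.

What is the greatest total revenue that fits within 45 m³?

The ratio heuristic lands on 3×furniture crates (11802) but leaves 3 m³ idle.
The 14 m³ tied up in furniture crates is better spent on 2×pipe sections — total rises to 11924 (44 m³).
That's the maximum — no swap from here does better than 11924.

11924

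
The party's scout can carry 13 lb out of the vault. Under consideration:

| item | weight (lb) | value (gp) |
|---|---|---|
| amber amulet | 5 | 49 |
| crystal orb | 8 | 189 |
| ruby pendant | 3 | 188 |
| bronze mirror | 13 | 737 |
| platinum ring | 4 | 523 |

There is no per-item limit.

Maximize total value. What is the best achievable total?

The ratio ordering already packs tightly: 3×platinum ring, 12 lb, 1569.

1569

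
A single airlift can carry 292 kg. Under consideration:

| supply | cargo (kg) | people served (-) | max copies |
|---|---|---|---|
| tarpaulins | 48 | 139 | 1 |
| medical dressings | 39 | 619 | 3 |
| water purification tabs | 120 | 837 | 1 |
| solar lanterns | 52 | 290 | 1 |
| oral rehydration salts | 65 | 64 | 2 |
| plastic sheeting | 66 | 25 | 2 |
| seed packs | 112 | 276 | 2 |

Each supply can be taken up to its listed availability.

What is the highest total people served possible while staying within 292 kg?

Taking 3×medical dressings + water purification tabs + solar lanterns: 289 kg used, 2984 in people served.
Every other selection either busts 292 kg or exceeds an availability limit or fails to beat 2984.

2984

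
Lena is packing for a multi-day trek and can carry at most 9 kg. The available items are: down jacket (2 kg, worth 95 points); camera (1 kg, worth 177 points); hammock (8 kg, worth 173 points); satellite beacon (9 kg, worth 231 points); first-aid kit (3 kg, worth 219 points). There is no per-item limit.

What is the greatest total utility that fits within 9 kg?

1593

Best packing: 9×camera — 9 kg, 1593 total.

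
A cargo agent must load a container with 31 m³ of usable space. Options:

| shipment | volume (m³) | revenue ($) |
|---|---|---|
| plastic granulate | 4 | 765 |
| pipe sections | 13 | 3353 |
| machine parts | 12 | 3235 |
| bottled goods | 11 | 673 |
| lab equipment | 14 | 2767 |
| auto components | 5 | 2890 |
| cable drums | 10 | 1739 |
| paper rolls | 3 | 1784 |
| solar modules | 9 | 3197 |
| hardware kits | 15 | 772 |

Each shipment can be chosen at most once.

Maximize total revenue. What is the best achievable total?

11224

Density check — paper rolls 594.67, auto components 578.00, solar modules 355.22, machine parts 269.58 are the best per m³.
Taking the top-ratio shipments first gives machine parts + auto components + paper rolls + solar modules for 11106 (29 m³).
Replace machine parts with pipe sections: the trade gains 118 net, giving 11224 at 30 m³.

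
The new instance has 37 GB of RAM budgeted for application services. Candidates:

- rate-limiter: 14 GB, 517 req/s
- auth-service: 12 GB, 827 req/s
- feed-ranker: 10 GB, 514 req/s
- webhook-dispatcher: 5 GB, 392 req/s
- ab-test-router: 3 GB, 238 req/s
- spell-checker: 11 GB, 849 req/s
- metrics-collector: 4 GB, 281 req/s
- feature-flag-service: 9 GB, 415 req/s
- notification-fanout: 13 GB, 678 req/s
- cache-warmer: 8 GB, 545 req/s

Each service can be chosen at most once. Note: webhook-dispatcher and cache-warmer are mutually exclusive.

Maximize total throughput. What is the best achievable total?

Density check — ab-test-router 79.33, webhook-dispatcher 78.40, spell-checker 77.18 are the best per GB.
Taking auth-service + webhook-dispatcher + ab-test-router + spell-checker + metrics-collector: 35 GB used, 2587 in throughput.
No other feasible combination exceeds 2587.

2587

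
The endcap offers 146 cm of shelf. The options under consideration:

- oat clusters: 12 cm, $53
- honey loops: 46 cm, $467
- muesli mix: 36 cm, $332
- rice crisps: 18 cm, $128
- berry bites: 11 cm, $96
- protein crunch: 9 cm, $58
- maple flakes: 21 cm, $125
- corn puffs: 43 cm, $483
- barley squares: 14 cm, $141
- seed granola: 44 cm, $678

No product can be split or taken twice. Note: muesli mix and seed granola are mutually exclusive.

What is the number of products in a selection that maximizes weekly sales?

4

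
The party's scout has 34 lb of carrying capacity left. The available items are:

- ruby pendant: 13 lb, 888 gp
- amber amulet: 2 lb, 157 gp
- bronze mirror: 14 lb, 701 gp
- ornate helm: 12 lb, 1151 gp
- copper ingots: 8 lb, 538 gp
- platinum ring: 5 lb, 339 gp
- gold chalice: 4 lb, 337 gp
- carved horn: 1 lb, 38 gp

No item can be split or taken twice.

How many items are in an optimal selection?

The maximum value within 34 lb is 2715.
For example ruby pendant + ornate helm + platinum ring + gold chalice achieves it, using 34 lb.
All optima have 4 items.

4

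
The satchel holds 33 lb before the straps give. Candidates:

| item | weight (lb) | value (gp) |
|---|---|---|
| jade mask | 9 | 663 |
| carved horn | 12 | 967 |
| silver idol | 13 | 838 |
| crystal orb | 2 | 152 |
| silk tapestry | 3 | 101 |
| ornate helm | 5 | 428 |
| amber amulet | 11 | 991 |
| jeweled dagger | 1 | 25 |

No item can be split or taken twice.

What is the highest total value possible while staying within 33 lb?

2646

Greedy by ratio would take carved horn + crystal orb + silk tapestry + ornate helm + amber amulet: 33 lb used, total 2639.
Reworking the packing: jade mask + carved horn + amber amulet + jeweled dagger uses 33 lb and improves the total to 2646.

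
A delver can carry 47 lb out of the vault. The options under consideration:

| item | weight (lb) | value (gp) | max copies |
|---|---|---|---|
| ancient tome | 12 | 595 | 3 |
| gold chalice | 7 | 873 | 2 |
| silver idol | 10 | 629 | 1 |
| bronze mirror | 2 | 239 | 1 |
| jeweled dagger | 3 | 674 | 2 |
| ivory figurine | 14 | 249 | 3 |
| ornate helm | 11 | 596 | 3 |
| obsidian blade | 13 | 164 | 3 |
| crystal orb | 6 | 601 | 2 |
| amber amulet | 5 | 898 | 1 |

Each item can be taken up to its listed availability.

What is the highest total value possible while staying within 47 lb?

By value per lb: jeweled dagger 224.67, amber amulet 179.60, gold chalice 124.71, bronze mirror 119.50 lead.
Taking the top-ratio items first gives 2×gold chalice + bronze mirror + 2×jeweled dagger + 2×crystal orb + amber amulet for 5433 (39 lb).
The 2 lb tied up in bronze mirror is better spent on silver idol — total rises to 5823 (47 lb).
Nothing else within 47 lb beats 5823.

5823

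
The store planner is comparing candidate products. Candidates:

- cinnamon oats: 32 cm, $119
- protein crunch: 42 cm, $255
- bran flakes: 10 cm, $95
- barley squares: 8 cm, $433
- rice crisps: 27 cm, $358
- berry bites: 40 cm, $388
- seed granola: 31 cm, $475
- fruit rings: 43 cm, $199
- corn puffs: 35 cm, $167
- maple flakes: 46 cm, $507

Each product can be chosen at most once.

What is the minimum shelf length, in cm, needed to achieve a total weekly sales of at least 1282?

Look for the lowest-shelf combination reaching 1282.
bran flakes + barley squares + rice crisps + seed granola reaches 1361 using 76 cm.
Below 76 cm the best achievable stays under 1282.

76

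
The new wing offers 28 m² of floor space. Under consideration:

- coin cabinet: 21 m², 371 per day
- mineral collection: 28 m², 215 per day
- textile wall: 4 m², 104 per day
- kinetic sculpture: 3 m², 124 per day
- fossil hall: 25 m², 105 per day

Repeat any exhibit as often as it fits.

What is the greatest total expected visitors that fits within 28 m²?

1116

Density check — kinetic sculpture 41.33, textile wall 26.00, coin cabinet 17.67 are the best per m².
Best packing: 9×kinetic sculpture — 27 m², 1116 total.
That's the maximum — no swap from here does better than 1116.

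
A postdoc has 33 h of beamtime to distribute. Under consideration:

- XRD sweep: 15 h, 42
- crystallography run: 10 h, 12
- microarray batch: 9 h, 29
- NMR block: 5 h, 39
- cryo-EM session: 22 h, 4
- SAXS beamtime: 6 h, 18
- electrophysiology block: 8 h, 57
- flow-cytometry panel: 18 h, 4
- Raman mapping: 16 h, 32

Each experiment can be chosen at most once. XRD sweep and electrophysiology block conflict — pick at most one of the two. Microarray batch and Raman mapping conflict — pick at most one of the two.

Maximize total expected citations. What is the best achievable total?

143

By expected citations per h: NMR block 7.80, electrophysiology block 7.12, microarray batch 3.22 lead.
Microarray batch + NMR block + SAXS beamtime + electrophysiology block uses 28 of the 33 h and totals 143.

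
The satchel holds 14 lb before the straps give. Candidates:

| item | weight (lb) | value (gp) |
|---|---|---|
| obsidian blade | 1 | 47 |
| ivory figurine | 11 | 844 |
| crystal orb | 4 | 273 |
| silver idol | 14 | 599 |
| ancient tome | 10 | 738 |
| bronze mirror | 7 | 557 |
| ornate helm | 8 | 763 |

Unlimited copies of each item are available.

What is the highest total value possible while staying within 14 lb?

The ratio ordering already packs tightly: 2×obsidian blade + crystal orb + ornate helm, 14 lb, 1130.
That's the maximum — no swap from here does better than 1130.

1130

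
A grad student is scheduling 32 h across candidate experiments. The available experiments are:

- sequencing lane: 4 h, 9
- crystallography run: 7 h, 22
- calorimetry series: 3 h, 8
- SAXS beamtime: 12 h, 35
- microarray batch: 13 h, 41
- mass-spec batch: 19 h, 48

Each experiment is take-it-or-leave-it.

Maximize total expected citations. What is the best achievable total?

98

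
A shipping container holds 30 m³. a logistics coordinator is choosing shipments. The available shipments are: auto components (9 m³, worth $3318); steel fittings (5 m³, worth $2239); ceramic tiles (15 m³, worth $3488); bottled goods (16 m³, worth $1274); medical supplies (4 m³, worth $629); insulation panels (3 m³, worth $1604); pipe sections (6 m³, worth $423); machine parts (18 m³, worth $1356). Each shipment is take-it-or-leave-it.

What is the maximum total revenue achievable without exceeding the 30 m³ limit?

9045

The ratio heuristic lands on auto components + steel fittings + medical supplies + insulation panels + pipe sections (8213) but leaves 3 m³ idle.
Replace medical supplies and insulation panels and pipe sections with ceramic tiles: the trade gains 832 net, giving 9045 at 29 m³.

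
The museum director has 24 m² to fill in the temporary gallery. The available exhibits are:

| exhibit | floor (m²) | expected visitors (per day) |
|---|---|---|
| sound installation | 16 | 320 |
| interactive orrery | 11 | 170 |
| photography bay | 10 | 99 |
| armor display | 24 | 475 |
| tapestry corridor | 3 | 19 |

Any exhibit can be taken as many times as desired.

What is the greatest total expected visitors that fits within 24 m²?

475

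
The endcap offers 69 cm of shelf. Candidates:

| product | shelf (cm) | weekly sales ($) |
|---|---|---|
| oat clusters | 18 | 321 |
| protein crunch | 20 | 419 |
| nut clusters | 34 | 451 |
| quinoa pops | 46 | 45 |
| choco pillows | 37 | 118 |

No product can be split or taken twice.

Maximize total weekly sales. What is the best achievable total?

870

Ranking by ratio (weekly sales/cm): protein crunch 20.95, oat clusters 17.83, nut clusters 13.26.
The ratio heuristic lands on oat clusters + protein crunch (740) but leaves 31 cm idle.
Replace oat clusters with nut clusters: the trade gains 130 net, giving 870 at 54 cm.
Next best is oat clusters + nut clusters at 772 (52 cm) — short by 98.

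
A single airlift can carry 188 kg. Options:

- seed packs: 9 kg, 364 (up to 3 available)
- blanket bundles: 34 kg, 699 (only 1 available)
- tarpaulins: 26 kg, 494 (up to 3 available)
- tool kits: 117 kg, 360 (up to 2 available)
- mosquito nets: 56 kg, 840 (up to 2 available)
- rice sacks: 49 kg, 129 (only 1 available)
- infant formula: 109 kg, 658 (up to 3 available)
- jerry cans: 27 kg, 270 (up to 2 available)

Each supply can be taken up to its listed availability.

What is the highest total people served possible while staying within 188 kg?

3749

Greedy by ratio would take 3×seed packs + blanket bundles + 3×tarpaulins + jerry cans: 166 kg used, total 3543.
The 36 kg tied up in seed packs and jerry cans is better spent on mosquito nets — total rises to 3749 (186 kg).
No other feasible combination exceeds 3749.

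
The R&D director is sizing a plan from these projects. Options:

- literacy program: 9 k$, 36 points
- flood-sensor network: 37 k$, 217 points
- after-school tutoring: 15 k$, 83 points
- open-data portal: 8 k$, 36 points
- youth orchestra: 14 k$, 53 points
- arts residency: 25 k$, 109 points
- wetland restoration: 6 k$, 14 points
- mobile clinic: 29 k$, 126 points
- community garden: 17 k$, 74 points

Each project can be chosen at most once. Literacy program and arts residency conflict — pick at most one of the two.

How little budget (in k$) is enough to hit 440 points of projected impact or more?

85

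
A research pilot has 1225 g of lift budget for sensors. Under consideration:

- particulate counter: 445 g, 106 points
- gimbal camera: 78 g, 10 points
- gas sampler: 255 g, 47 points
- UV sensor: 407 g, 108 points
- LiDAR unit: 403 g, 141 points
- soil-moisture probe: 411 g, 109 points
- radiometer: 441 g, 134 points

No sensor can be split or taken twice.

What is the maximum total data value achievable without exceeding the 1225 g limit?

Density check — LiDAR unit 0.35, radiometer 0.30, UV sensor 0.27, soil-moisture probe 0.27 are the best per g.
Taking the top-ratio sensors first gives gimbal camera + gas sampler + LiDAR unit + radiometer for 332 (1177 g).
A better packing is UV sensor + LiDAR unit + soil-moisture probe: 1221 g, total 358.

358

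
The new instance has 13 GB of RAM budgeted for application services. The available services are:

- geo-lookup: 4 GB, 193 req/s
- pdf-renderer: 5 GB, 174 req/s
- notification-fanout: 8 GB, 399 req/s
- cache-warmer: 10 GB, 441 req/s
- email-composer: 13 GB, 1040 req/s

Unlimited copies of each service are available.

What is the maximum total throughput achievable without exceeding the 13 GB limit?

Email-composer uses 13 of the 13 GB and totals 1040.
Nothing else within 13 GB beats 1040.

1040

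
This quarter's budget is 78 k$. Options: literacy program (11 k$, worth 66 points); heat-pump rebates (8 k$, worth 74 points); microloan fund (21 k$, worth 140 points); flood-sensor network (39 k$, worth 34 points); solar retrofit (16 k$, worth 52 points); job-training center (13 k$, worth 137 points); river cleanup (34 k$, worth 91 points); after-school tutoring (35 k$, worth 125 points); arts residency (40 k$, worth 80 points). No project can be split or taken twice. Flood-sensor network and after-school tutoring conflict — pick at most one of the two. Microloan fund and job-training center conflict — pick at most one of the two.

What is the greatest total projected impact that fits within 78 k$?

405

Ranking by ratio (projected impact/k$): job-training center 10.54, heat-pump rebates 9.25, microloan fund 6.67, literacy program 6.00.
Taking literacy program + heat-pump rebates + microloan fund + after-school tutoring: 75 k$ used, 405 in projected impact.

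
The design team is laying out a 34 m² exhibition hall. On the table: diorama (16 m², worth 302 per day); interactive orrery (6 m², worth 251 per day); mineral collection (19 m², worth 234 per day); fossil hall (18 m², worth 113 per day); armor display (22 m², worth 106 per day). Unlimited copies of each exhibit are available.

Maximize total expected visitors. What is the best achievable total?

1255

Best packing: 5×interactive orrery — 30 m², 1255 total.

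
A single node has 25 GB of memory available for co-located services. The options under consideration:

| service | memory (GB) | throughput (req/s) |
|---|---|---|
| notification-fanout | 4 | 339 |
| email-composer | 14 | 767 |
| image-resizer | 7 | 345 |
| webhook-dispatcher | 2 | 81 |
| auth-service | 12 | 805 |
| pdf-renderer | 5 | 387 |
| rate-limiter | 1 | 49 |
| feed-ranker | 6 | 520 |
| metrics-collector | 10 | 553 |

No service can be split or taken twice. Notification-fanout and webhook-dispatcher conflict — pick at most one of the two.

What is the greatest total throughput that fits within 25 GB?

By throughput per GB: feed-ranker 86.67, notification-fanout 84.75, pdf-renderer 77.40 lead.
Best packing: notification-fanout + pdf-renderer + feed-ranker + metrics-collector — 25 GB, 1799 total.
Runner-up webhook-dispatcher + auth-service + pdf-renderer + feed-ranker tops out at 1793.

1799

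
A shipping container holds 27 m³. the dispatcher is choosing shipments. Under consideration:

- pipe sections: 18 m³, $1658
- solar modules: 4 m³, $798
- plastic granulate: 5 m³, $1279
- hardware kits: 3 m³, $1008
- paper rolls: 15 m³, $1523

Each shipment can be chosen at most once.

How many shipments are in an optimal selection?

Optimal total is 4608.
For example solar modules + plastic granulate + hardware kits + paper rolls achieves it, using 27 m³.
All optima have 4 shipments.

4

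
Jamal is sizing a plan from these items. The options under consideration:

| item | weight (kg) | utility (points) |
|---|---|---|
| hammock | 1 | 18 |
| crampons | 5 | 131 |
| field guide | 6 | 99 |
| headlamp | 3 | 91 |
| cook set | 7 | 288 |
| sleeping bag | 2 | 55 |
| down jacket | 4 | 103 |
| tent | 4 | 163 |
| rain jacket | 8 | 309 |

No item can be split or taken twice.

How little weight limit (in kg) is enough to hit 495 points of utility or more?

Minimise kg subject to total utility ≥ 495.
Taking cook set + sleeping bag + tent gives 506 (≥ 495) for 13 kg.
No combination under 13 kg hits 495.

13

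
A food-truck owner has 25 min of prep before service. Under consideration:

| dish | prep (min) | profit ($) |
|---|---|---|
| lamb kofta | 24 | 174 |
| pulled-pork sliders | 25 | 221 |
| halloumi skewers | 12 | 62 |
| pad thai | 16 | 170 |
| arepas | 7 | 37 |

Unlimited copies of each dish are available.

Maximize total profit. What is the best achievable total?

Taking the top-ratio dishes first gives pad thai + arepas for 207 (23 min).
Replace pad thai and arepas with pulled-pork sliders: the trade gains 14 net, giving 221 at 25 min.
No other feasible combination exceeds 221.

221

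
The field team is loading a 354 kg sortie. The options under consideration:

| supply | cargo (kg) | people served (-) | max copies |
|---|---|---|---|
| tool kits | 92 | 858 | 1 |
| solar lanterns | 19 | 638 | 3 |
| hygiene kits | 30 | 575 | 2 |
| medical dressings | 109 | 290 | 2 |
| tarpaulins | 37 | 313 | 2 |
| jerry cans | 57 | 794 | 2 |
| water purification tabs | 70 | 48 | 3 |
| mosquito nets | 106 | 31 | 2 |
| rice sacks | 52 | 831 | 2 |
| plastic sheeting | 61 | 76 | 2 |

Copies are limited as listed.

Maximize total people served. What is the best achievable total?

Ranking by ratio (people served/kg): solar lanterns 33.58, hygiene kits 19.17, rice sacks 15.98.
3×solar lanterns + 2×hygiene kits + 2×jerry cans + 2×rice sacks uses 335 of the 354 kg and totals 6314.

6314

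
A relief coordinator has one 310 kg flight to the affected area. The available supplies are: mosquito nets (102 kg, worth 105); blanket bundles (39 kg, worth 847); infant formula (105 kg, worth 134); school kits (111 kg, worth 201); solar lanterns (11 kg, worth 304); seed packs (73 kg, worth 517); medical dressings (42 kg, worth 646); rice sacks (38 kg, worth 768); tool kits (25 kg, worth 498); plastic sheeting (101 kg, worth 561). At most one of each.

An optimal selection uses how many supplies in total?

Best achievable people served is 3643.
One optimal bundle: blanket bundles + solar lanterns + seed packs + medical dressings + rice sacks + plastic sheeting (304 kg).
Every optimal selection uses 6 supplies.

6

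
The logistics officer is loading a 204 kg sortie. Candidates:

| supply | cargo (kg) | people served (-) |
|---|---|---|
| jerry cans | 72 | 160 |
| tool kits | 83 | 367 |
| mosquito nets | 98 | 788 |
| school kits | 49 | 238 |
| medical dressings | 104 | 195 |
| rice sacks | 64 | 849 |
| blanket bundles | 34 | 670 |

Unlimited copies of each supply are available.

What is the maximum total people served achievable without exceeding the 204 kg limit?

Taking 6×blanket bundles: 204 kg used, 4020 in people served.
Every other selection either busts 204 kg or fails to beat 4020.

4020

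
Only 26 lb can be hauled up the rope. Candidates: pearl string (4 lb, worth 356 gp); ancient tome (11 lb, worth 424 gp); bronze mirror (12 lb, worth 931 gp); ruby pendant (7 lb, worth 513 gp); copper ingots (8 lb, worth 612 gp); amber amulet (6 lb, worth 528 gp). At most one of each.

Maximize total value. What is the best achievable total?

Ranking by ratio (value/lb): pearl string 89.00, amber amulet 88.00, bronze mirror 77.58, copper ingots 76.50.
A density-first pass picks pearl string + bronze mirror + amber amulet — 1815 at 22 lb.
Replace pearl string with copper ingots: the trade gains 256 net, giving 2071 at 26 lb.
Runner-up pearl string + ruby pendant + copper ingots + amber amulet tops out at 2009.

2071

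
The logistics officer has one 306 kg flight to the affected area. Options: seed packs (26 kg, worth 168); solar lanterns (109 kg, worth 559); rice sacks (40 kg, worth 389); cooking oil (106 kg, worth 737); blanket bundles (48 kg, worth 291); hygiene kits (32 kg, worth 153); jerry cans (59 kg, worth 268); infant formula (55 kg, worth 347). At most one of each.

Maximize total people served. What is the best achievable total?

1976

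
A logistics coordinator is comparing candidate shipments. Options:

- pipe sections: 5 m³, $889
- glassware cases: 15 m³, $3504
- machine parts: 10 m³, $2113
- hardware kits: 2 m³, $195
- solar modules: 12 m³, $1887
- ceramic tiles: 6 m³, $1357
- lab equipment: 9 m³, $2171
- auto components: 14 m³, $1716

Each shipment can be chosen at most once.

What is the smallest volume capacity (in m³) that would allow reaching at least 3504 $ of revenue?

15

Need the lightest bundle worth ≥ 3504.
Taking glassware cases gives 3504 (≥ 3504) for 15 m³.
Any bundle with less than 15 m³ falls short of 3504.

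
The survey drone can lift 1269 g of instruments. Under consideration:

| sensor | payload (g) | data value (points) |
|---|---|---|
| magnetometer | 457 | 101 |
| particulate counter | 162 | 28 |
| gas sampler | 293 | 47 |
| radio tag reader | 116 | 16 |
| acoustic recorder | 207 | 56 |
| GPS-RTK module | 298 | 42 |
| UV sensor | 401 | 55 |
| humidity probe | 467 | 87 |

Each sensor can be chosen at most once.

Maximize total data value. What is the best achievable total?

260

The ratio ordering already packs tightly: magnetometer + radio tag reader + acoustic recorder + humidity probe, 1247 g, 260.
No other feasible combination exceeds 260.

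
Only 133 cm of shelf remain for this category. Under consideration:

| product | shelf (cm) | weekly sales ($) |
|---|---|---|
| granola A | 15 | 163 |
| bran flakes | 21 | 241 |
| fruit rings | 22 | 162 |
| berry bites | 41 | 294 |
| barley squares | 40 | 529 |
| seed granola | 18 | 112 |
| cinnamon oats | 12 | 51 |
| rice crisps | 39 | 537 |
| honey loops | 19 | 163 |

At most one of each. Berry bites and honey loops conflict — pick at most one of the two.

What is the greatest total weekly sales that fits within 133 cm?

1582

Taking granola A + bran flakes + barley squares + seed granola + rice crisps: 133 cm used, 1582 in weekly sales.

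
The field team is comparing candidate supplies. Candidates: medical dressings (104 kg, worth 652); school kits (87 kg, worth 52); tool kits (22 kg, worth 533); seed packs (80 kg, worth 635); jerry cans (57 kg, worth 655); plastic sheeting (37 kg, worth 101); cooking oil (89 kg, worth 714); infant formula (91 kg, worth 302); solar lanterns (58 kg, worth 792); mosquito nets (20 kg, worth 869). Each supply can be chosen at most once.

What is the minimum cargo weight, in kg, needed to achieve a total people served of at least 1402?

Need the lightest bundle worth ≥ 1402.
Taking tool kits + mosquito nets gives 1402 (≥ 1402) for 42 kg.
Below 42 kg the best achievable stays under 1402.

42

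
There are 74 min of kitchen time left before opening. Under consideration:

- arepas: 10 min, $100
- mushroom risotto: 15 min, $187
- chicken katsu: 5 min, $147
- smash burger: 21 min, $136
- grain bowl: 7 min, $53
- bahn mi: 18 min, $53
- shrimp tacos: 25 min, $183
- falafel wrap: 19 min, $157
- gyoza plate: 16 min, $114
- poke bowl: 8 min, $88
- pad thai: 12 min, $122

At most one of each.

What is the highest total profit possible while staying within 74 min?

811

By profit per min: chicken katsu 29.40, mushroom risotto 12.47, poke bowl 11.00, pad thai 10.17 lead.
Taking the top-ratio dishes first gives arepas + mushroom risotto + chicken katsu + falafel wrap + poke bowl + pad thai for 801 (69 min).
Dropping falafel wrap frees 19 min; slotting in grain bowl + gyoza plate (23 min) lifts the total to 811 at 73 min.
That's the maximum — no swap from here does better than 811.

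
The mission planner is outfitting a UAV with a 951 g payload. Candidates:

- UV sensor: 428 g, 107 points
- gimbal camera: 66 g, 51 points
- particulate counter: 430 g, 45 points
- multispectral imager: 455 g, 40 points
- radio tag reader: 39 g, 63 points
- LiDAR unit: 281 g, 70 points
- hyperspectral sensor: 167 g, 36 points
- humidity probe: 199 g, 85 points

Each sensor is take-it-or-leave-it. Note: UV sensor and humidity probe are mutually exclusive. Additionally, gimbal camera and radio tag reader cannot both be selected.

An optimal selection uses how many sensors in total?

The maximum data value within 951 g is 276.
For example UV sensor + radio tag reader + LiDAR unit + hyperspectral sensor achieves it, using 915 g.
Any selection reaching 276 contains exactly 4 sensors.

4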